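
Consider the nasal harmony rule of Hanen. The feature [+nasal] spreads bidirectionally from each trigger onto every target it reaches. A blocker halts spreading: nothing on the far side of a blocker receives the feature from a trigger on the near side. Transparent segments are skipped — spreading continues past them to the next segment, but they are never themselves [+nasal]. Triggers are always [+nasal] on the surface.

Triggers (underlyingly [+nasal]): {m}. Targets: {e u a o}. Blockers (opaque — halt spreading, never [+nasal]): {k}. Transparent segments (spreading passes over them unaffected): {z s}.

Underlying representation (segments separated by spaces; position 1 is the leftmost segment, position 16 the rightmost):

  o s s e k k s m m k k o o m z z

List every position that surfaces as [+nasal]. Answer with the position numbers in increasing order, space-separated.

From /m/ at 8 rightward: 9 /m/ is itself a trigger — this domain ends here.
From /m/ at 8 leftward: 7 /s/ transparent; 6 /k/ blocks.
From /m/ at 9 rightward: 10 /k/ blocks.
From /m/ at 9 leftward: 8 /m/ is itself a trigger — this domain ends here.
From /m/ at 14 rightward: 15 /z/ transparent; 16 /z/ transparent; word edge.
From /m/ at 14 leftward: 13 /o/ → [+nasal]; 12 /o/ → [+nasal]; 11 /k/ blocks.
Targets with no active source: positions 1 4 stay [-nasal].

8 9 12 13 14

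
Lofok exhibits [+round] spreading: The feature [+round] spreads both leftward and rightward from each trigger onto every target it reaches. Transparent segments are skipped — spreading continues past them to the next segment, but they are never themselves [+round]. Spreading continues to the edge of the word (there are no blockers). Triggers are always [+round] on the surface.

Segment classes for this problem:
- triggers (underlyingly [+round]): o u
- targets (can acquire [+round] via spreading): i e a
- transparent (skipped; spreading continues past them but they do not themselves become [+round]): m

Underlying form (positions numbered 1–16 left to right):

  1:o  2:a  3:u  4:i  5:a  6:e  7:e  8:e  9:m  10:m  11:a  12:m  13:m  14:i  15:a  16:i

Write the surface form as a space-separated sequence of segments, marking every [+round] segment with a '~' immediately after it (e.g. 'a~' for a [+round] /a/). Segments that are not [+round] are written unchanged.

o~ a~ u~ i~ a~ e~ e~ e~ m m a~ m m i~ a~ i~

From /o/ at 1 rightward: 2 /a/ → [+round]; 3 /u/ is itself a trigger — this domain ends here.
From /o/ at 1 leftward: word edge.
From /u/ at 3 rightward: 4 /i/ → [+round]; 5 /a/ → [+round]; 6 /e/ → [+round]; 7 /e/ → [+round]; 8 /e/ → [+round]; 9 /m/ transparent; 10 /m/ transparent; 11 /a/ → [+round]; 12 /m/ transparent; 13 /m/ transparent; 14 /i/ → [+round]; 15 /a/ → [+round]; 16 /i/ → [+round]; word edge.
From /u/ at 3 leftward: 2 /a/ → [+round]; 1 /o/ is itself a trigger — this domain ends here.
[+round] positions on the surface: 1 2 3 4 5 6 7 8 11 14 15 16.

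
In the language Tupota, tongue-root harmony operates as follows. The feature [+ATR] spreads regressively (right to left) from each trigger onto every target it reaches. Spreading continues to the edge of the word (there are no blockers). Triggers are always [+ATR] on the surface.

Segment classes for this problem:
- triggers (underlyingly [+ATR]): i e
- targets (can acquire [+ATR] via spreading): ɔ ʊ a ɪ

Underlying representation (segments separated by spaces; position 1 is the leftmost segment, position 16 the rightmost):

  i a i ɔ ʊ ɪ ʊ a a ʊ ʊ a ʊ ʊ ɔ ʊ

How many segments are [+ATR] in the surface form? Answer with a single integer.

3

From /i/ at 1 leftward: word edge.
From /i/ at 3 leftward: 2 /a/ → [+ATR]; 1 /i/ is itself a trigger — this domain ends here.
Targets with no active source: positions 4 5 6 7 8 9 10 11 12 13 14 15 16 stay [-ATR].
[+ATR] positions on the surface: 1 2 3.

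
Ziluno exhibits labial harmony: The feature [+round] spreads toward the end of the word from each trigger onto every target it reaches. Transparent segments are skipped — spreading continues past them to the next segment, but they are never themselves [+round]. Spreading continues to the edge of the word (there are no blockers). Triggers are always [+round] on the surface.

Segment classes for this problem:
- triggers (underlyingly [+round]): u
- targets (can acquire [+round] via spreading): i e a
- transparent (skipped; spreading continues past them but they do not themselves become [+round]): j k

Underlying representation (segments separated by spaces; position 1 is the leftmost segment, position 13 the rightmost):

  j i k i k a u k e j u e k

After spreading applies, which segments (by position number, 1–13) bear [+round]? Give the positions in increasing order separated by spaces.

From /u/ at 7 rightward: 8 /k/ transparent; 9 /e/ → [+round]; 10 /j/ transparent; 11 /u/ is itself a trigger — this domain ends here.
From /u/ at 11 rightward: 12 /e/ → [+round]; 13 /k/ transparent; word edge.
Targets with no active source: positions 2 4 6 stay [-round].

7 9 11 12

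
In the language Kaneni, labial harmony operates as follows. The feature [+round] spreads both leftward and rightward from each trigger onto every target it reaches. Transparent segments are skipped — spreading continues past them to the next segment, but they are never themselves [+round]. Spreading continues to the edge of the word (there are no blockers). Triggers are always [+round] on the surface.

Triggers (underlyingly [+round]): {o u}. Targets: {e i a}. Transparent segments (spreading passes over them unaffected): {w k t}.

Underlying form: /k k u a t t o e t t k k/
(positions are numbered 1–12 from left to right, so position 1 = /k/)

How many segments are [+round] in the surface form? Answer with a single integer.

4

From /u/ at 3 rightward: 4 /a/ → [+round]; 5 /t/ transparent; 6 /t/ transparent; 7 /o/ is itself a trigger — this domain ends here.
From /u/ at 3 leftward: 2 /k/ transparent; 1 /k/ transparent; word edge.
From /o/ at 7 rightward: 8 /e/ → [+round]; 9 /t/ transparent; 10 /t/ transparent; 11 /k/ transparent; 12 /k/ transparent; word edge.
From /o/ at 7 leftward: 6 /t/ transparent; 5 /t/ transparent; 4 /a/ → [+round]; 3 /u/ is itself a trigger — this domain ends here.
[+round] positions on the surface: 3 4 7 8.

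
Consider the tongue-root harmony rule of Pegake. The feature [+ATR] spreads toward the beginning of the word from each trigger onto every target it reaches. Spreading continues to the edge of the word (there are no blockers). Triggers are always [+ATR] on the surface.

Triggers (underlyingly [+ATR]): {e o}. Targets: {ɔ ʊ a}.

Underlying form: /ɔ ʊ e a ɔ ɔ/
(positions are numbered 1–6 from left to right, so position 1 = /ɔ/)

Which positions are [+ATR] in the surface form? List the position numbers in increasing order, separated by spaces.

From /e/ at 3 leftward: 2 /ʊ/ → [+ATR]; 1 /ɔ/ → [+ATR]; word edge.
Targets with no active source: positions 4 5 6 stay [-ATR].

1 2 3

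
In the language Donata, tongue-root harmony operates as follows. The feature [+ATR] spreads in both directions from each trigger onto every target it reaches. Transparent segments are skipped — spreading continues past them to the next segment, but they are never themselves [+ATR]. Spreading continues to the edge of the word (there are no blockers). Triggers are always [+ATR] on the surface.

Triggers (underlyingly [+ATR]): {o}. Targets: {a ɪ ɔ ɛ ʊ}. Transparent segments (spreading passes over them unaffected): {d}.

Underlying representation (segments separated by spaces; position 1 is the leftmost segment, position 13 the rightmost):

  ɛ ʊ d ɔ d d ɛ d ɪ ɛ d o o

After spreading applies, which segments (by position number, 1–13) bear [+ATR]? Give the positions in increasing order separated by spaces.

1 2 4 7 9 10 12 13

From /o/ at 12 rightward: 13 /o/ is itself a trigger — this domain ends here.
From /o/ at 12 leftward: 11 /d/ transparent; 10 /ɛ/ → [+ATR]; 9 /ɪ/ → [+ATR]; 8 /d/ transparent; 7 /ɛ/ → [+ATR]; 6 /d/ transparent; 5 /d/ transparent; 4 /ɔ/ → [+ATR]; 3 /d/ transparent; 2 /ʊ/ → [+ATR]; 1 /ɛ/ → [+ATR]; word edge.
From /o/ at 13 rightward: word edge.
From /o/ at 13 leftward: 12 /o/ is itself a trigger — this domain ends here.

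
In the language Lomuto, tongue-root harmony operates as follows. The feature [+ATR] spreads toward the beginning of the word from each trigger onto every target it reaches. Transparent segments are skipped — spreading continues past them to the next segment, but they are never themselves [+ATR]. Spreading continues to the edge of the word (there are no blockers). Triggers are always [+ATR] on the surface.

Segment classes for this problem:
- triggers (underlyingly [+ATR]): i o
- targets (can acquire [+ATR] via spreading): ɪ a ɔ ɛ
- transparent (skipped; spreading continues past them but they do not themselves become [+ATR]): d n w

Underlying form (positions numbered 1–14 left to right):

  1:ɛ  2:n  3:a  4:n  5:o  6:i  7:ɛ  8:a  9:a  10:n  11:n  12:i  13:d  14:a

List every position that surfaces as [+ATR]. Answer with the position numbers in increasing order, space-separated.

From /o/ at 5 leftward: 4 /n/ transparent; 3 /a/ → [+ATR]; 2 /n/ transparent; 1 /ɛ/ → [+ATR]; word edge.
From /i/ at 6 leftward: 5 /o/ is itself a trigger — this domain ends here.
From /i/ at 12 leftward: 11 /n/ transparent; 10 /n/ transparent; 9 /a/ → [+ATR]; 8 /a/ → [+ATR]; 7 /ɛ/ → [+ATR]; 6 /i/ is itself a trigger — this domain ends here.
Target with no active source: position 14 stays [-ATR].

1 3 5 6 7 8 9 12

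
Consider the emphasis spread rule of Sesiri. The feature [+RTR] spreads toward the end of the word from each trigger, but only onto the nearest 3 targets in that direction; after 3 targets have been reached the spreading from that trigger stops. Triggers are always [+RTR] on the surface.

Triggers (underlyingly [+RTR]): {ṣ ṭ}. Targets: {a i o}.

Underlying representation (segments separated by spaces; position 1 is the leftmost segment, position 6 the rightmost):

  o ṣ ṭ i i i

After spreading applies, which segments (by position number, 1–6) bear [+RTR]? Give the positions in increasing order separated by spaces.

2 3 4 5 6

From /ṣ/ at 2 rightward: 3 /ṭ/ is itself a trigger — this domain ends here.
From /ṭ/ at 3 rightward: 4 /i/ → [+RTR]; 5 /i/ → [+RTR]; 6 /i/ → [+RTR]; bound reached.
Target with no active source: position 1 stays [-emphatic].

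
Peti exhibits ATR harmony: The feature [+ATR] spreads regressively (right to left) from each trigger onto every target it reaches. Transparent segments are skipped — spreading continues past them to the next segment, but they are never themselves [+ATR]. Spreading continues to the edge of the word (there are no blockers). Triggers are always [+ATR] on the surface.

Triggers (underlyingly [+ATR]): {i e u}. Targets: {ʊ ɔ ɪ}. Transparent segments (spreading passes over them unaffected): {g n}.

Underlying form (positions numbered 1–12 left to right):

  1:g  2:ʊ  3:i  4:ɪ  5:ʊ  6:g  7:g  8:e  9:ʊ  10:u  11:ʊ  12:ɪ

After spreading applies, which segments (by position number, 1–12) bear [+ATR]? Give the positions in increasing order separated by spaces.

2 3 4 5 8 9 10

From /i/ at 3 leftward: 2 /ʊ/ → [+ATR]; 1 /g/ transparent; word edge.
From /e/ at 8 leftward: 7 /g/ transparent; 6 /g/ transparent; 5 /ʊ/ → [+ATR]; 4 /ɪ/ → [+ATR]; 3 /i/ is itself a trigger — this domain ends here.
From /u/ at 10 leftward: 9 /ʊ/ → [+ATR]; 8 /e/ is itself a trigger — this domain ends here.
Targets with no active source: positions 11 12 stay [-ATR].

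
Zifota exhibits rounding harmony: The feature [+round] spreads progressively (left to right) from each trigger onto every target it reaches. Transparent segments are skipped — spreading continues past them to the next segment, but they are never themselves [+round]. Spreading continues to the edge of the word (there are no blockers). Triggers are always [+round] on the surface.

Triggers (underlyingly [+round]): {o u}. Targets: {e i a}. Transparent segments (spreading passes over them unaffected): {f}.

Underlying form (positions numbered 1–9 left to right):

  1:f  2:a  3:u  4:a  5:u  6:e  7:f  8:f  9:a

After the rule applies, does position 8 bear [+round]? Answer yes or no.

From /u/ at 3 rightward: 4 /a/ → [+round]; 5 /u/ is itself a trigger — this domain ends here.
From /u/ at 5 rightward: 6 /e/ → [+round]; 7 /f/ transparent; 8 /f/ transparent; 9 /a/ → [+round]; word edge.
Target with no active source: position 2 stays [-round].
[+round] positions on the surface: 3 4 5 6 9.

no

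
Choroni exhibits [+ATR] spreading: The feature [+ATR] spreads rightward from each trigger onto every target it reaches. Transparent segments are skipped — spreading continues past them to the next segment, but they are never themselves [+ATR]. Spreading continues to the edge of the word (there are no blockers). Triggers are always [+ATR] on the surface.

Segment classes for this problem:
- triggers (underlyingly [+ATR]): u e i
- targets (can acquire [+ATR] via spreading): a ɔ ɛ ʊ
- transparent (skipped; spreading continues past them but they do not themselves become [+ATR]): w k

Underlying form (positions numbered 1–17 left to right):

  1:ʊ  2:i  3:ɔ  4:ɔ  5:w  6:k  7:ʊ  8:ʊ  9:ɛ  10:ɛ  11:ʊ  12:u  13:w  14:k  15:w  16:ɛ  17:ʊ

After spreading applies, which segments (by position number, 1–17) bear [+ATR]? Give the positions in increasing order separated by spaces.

2 3 4 7 8 9 10 11 12 16 17

From /i/ at 2 rightward: 3 /ɔ/ → [+ATR]; 4 /ɔ/ → [+ATR]; 5 /w/ transparent; 6 /k/ transparent; 7 /ʊ/ → [+ATR]; 8 /ʊ/ → [+ATR]; 9 /ɛ/ → [+ATR]; 10 /ɛ/ → [+ATR]; 11 /ʊ/ → [+ATR]; 12 /u/ is itself a trigger — this domain ends here.
From /u/ at 12 rightward: 13 /w/ transparent; 14 /k/ transparent; 15 /w/ transparent; 16 /ɛ/ → [+ATR]; 17 /ʊ/ → [+ATR]; word edge.
Target with no active source: position 1 stays [-ATR].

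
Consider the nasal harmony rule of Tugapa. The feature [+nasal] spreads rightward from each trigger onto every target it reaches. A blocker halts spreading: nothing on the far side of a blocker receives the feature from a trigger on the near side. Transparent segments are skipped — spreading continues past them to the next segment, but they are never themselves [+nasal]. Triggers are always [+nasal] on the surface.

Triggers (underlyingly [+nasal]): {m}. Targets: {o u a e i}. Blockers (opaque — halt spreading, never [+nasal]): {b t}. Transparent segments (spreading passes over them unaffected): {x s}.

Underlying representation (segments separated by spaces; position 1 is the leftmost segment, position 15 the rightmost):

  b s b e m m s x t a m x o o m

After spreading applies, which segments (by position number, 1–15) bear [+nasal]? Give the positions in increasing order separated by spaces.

5 6 11 13 14 15

From /m/ at 5 rightward: 6 /m/ is itself a trigger — this domain ends here.
From /m/ at 6 rightward: 7 /s/ transparent; 8 /x/ transparent; 9 /t/ blocks.
From /m/ at 11 rightward: 12 /x/ transparent; 13 /o/ → [+nasal]; 14 /o/ → [+nasal]; 15 /m/ is itself a trigger — this domain ends here.
From /m/ at 15 rightward: word edge.
Targets with no active source: positions 4 10 stay [-nasal].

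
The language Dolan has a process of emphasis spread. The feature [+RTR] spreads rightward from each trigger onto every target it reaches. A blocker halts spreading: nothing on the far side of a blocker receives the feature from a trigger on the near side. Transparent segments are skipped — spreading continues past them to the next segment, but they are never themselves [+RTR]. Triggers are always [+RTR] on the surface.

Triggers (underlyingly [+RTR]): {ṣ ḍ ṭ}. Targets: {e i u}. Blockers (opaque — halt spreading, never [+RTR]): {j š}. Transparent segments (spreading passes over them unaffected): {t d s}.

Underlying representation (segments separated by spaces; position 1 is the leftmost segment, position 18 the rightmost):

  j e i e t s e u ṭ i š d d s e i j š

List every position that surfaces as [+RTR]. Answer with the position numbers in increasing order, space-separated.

From /ṭ/ at 9 rightward: 10 /i/ → [+RTR]; 11 /š/ blocks.
Targets with no active source: positions 2 3 4 7 8 15 16 stay [-emphatic].

9 10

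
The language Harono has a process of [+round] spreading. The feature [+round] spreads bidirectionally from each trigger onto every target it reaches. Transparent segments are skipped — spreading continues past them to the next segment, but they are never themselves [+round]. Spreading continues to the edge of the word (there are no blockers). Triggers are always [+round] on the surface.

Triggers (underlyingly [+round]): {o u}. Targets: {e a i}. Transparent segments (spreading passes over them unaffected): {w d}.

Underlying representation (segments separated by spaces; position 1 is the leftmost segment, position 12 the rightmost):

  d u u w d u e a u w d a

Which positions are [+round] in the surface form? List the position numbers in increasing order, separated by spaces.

From /u/ at 2 rightward: 3 /u/ is itself a trigger — this domain ends here.
From /u/ at 2 leftward: 1 /d/ transparent; word edge.
From /u/ at 3 rightward: 4 /w/ transparent; 5 /d/ transparent; 6 /u/ is itself a trigger — this domain ends here.
From /u/ at 3 leftward: 2 /u/ is itself a trigger — this domain ends here.
From /u/ at 6 rightward: 7 /e/ → [+round]; 8 /a/ → [+round]; 9 /u/ is itself a trigger — this domain ends here.
From /u/ at 6 leftward: 5 /d/ transparent; 4 /w/ transparent; 3 /u/ is itself a trigger — this domain ends here.
From /u/ at 9 rightward: 10 /w/ transparent; 11 /d/ transparent; 12 /a/ → [+round]; word edge.
From /u/ at 9 leftward: 8 /a/ → [+round]; 7 /e/ → [+round]; 6 /u/ is itself a trigger — this domain ends here.

2 3 6 7 8 9 12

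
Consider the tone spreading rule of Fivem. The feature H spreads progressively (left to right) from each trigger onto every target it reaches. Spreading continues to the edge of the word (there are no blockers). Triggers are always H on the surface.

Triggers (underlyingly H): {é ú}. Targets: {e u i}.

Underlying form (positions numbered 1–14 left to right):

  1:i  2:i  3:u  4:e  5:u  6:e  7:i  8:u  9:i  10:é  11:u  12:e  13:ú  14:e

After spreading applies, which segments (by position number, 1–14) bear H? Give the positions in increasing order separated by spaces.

From /é/ at 10 rightward: 11 /u/ → H; 12 /e/ → H; 13 /ú/ is itself a trigger — this domain ends here.
From /ú/ at 13 rightward: 14 /e/ → H; word edge.
Targets with no active source: positions 1 2 3 4 5 6 7 8 9 stay [-high tone].

10 11 12 13 14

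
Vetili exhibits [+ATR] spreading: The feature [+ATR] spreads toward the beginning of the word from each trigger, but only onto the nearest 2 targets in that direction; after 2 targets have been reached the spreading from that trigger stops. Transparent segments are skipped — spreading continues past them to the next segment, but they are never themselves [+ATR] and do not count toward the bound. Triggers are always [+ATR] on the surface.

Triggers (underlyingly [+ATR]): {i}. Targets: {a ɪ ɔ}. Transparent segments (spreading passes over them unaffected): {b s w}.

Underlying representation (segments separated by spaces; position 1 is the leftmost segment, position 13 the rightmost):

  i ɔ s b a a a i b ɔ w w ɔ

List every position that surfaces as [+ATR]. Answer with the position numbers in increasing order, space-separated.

From /i/ at 1 leftward: word edge.
From /i/ at 8 leftward: 7 /a/ → [+ATR]; 6 /a/ → [+ATR]; bound reached.
Targets with no active source: positions 2 5 10 13 stay [-ATR].

1 6 7 8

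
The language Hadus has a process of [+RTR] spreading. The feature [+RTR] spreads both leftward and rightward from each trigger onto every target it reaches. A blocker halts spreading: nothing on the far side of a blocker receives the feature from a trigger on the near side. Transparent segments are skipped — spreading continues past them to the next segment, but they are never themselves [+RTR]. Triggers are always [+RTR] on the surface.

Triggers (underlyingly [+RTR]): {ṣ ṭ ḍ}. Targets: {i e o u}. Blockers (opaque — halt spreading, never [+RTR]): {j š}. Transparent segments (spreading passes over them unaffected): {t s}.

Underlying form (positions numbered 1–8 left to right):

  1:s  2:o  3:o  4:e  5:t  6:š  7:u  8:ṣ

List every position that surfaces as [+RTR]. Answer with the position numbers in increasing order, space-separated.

7 8

From /ṣ/ at 8 rightward: word edge.
From /ṣ/ at 8 leftward: 7 /u/ → [+RTR]; 6 /š/ blocks.
Targets with no active source: positions 2 3 4 stay [-emphatic].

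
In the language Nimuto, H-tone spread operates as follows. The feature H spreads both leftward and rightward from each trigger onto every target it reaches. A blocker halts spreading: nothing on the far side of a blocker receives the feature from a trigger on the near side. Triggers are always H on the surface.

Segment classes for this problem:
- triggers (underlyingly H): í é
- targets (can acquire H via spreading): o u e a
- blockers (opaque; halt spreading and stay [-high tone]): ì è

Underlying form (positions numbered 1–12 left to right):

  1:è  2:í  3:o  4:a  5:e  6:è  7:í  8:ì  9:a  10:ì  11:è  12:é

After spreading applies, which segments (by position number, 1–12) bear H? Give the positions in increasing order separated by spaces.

From /í/ at 2 rightward: 3 /o/ → H; 4 /a/ → H; 5 /e/ → H; 6 /è/ blocks.
From /í/ at 2 leftward: 1 /è/ blocks.
From /í/ at 7 rightward: 8 /ì/ blocks.
From /í/ at 7 leftward: 6 /è/ blocks.
From /é/ at 12 rightward: word edge.
From /é/ at 12 leftward: 11 /è/ blocks.
Target with no active source: position 9 stays [-high tone].

2 3 4 5 7 12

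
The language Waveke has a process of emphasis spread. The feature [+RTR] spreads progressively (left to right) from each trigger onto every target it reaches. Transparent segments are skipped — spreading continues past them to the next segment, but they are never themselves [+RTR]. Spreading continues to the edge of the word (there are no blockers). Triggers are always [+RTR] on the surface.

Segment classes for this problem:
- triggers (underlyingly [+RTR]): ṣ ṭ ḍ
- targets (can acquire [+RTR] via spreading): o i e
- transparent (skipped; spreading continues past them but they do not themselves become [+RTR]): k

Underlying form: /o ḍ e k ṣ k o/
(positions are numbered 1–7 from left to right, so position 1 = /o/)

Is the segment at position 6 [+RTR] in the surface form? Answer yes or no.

From /ḍ/ at 2 rightward: 3 /e/ → [+RTR]; 4 /k/ transparent; 5 /ṣ/ is itself a trigger — this domain ends here.
From /ṣ/ at 5 rightward: 6 /k/ transparent; 7 /o/ → [+RTR]; word edge.
Target with no active source: position 1 stays [-emphatic].
[+RTR] positions on the surface: 2 3 5 7.

no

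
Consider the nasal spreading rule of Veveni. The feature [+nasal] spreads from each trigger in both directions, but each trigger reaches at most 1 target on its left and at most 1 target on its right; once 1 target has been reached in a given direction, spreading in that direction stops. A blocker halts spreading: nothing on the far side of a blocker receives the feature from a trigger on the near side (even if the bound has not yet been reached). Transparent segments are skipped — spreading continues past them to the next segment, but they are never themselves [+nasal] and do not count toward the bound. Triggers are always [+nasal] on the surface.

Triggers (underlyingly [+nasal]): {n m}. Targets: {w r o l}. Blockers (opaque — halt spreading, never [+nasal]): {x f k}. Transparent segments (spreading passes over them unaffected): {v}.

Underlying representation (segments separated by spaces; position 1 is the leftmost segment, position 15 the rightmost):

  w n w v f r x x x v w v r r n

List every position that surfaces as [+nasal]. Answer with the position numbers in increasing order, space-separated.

1 2 3 14 15

From /n/ at 2 rightward: 3 /w/ → [+nasal]; bound reached.
From /n/ at 2 leftward: 1 /w/ → [+nasal]; bound reached.
From /n/ at 15 rightward: word edge.
From /n/ at 15 leftward: 14 /r/ → [+nasal]; bound reached.
Targets with no active source: positions 6 11 13 stay [-nasal].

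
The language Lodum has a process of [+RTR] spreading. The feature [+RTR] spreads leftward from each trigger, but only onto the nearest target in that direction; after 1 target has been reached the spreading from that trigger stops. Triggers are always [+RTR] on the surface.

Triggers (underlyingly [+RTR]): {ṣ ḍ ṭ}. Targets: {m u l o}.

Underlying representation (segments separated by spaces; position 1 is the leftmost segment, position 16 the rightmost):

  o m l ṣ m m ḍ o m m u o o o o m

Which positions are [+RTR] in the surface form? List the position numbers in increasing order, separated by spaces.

From /ṣ/ at 4 leftward: 3 /l/ → [+RTR]; bound reached.
From /ḍ/ at 7 leftward: 6 /m/ → [+RTR]; bound reached.
Targets with no active source: positions 1 2 5 8 9 10 11 12 13 14 15 16 stay [-emphatic].

3 4 6 7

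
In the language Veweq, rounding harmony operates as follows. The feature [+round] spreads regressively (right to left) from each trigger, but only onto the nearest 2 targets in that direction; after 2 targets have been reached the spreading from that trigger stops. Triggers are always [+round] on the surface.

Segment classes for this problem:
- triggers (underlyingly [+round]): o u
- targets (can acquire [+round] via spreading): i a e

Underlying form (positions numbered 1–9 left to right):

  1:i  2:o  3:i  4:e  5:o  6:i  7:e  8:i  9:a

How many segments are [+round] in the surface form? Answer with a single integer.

From /o/ at 2 leftward: 1 /i/ → [+round]; word edge.
From /o/ at 5 leftward: 4 /e/ → [+round]; 3 /i/ → [+round]; bound reached.
Targets with no active source: positions 6 7 8 9 stay [-round].
[+round] positions on the surface: 1 2 3 4 5.

5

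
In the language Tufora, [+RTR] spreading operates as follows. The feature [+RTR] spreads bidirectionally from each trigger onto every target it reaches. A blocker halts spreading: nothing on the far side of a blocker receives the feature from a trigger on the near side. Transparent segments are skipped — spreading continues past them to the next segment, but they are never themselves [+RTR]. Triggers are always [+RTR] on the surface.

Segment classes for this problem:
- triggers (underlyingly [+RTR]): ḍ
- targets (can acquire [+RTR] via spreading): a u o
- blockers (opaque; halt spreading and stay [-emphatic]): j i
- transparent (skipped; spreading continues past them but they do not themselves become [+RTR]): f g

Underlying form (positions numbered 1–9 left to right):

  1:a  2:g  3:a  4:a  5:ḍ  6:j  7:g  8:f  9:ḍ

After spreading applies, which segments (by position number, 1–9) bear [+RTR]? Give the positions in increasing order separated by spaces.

From /ḍ/ at 5 rightward: 6 /j/ blocks.
From /ḍ/ at 5 leftward: 4 /a/ → [+RTR]; 3 /a/ → [+RTR]; 2 /g/ transparent; 1 /a/ → [+RTR]; word edge.
From /ḍ/ at 9 rightward: word edge.
From /ḍ/ at 9 leftward: 8 /f/ transparent; 7 /g/ transparent; 6 /j/ blocks.

1 3 4 5 9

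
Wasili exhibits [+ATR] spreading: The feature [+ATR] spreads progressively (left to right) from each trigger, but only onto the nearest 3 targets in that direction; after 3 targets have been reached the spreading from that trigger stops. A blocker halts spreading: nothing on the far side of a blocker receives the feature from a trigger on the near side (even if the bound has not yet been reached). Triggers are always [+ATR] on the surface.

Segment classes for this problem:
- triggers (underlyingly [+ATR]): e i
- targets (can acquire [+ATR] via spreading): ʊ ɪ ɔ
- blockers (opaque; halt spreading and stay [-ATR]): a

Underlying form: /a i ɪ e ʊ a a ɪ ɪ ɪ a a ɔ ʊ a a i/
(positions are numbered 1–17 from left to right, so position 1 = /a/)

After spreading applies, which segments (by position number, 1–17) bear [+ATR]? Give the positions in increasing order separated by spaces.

From /i/ at 2 rightward: 3 /ɪ/ → [+ATR]; 4 /e/ is itself a trigger — this domain ends here.
From /e/ at 4 rightward: 5 /ʊ/ → [+ATR]; 6 /a/ blocks.
From /i/ at 17 rightward: word edge.
Targets with no active source: positions 8 9 10 13 14 stay [-ATR].

2 3 4 5 17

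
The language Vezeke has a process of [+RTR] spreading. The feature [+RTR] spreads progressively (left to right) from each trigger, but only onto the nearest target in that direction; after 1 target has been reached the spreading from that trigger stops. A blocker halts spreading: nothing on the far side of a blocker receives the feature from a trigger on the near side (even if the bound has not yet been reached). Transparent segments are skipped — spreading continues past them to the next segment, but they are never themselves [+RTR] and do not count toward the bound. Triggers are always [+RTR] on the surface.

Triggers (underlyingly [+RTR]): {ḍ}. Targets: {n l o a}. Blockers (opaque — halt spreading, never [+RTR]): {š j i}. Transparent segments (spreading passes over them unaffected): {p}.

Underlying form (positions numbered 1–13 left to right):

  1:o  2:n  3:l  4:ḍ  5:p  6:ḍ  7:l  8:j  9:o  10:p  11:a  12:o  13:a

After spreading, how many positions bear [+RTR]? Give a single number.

From /ḍ/ at 4 rightward: 5 /p/ transparent; 6 /ḍ/ is itself a trigger — this domain ends here.
From /ḍ/ at 6 rightward: 7 /l/ → [+RTR]; bound reached.
Targets with no active source: positions 1 2 3 9 11 12 13 stay [-emphatic].
[+RTR] positions on the surface: 4 6 7.

3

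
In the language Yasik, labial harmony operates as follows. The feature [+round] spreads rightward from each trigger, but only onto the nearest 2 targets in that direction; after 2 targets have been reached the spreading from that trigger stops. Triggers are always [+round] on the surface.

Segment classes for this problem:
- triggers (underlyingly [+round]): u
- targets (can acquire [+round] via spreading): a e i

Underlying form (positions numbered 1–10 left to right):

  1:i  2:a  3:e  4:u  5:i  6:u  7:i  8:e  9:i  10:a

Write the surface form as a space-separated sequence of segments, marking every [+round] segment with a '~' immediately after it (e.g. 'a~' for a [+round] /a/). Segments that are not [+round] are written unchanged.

From /u/ at 4 rightward: 5 /i/ → [+round]; 6 /u/ is itself a trigger — this domain ends here.
From /u/ at 6 rightward: 7 /i/ → [+round]; 8 /e/ → [+round]; bound reached.
Targets with no active source: positions 1 2 3 9 10 stay [-round].
[+round] positions on the surface: 4 5 6 7 8.

i a e u~ i~ u~ i~ e~ i a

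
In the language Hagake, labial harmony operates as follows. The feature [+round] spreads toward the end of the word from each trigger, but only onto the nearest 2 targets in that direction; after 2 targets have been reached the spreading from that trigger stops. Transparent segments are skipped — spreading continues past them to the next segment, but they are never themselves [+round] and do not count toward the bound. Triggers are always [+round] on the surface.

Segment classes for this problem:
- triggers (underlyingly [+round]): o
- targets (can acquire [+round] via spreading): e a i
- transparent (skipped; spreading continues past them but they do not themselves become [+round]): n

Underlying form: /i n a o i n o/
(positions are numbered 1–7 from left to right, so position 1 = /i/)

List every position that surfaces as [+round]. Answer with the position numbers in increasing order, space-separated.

From /o/ at 4 rightward: 5 /i/ → [+round]; 6 /n/ transparent; 7 /o/ is itself a trigger — this domain ends here.
From /o/ at 7 rightward: word edge.
Targets with no active source: positions 1 3 stay [-round].

4 5 7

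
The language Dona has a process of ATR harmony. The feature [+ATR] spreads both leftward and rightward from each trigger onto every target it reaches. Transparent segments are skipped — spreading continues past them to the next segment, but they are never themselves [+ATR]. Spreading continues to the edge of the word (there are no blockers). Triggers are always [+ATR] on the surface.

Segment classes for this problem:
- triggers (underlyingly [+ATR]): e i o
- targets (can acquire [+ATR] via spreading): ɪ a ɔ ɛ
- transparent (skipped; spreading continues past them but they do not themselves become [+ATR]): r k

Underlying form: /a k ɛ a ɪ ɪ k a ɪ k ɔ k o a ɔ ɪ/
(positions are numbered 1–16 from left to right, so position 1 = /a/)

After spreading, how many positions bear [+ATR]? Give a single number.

From /o/ at 13 rightward: 14 /a/ → [+ATR]; 15 /ɔ/ → [+ATR]; 16 /ɪ/ → [+ATR]; word edge.
From /o/ at 13 leftward: 12 /k/ transparent; 11 /ɔ/ → [+ATR]; 10 /k/ transparent; 9 /ɪ/ → [+ATR]; 8 /a/ → [+ATR]; 7 /k/ transparent; 6 /ɪ/ → [+ATR]; 5 /ɪ/ → [+ATR]; 4 /a/ → [+ATR]; 3 /ɛ/ → [+ATR]; 2 /k/ transparent; 1 /a/ → [+ATR]; word edge.
[+ATR] positions on the surface: 1 3 4 5 6 8 9 11 13 14 15 16.

12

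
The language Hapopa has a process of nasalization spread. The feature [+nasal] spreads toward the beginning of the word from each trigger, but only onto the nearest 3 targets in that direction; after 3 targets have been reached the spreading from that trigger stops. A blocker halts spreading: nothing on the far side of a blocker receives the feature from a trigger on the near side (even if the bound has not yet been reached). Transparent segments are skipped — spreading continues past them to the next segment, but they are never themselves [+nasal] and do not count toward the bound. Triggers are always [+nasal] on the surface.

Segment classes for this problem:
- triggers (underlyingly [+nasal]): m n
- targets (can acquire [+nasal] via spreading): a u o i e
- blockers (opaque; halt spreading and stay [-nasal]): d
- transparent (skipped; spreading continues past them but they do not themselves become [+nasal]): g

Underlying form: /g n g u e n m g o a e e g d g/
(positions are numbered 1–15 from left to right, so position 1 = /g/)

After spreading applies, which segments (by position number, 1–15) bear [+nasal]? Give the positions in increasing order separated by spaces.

2 4 5 6 7

From /n/ at 2 leftward: 1 /g/ transparent; word edge.
From /n/ at 6 leftward: 5 /e/ → [+nasal]; 4 /u/ → [+nasal]; 3 /g/ transparent; 2 /n/ is itself a trigger — this domain ends here.
From /m/ at 7 leftward: 6 /n/ is itself a trigger — this domain ends here.
Targets with no active source: positions 9 10 11 12 stay [-nasal].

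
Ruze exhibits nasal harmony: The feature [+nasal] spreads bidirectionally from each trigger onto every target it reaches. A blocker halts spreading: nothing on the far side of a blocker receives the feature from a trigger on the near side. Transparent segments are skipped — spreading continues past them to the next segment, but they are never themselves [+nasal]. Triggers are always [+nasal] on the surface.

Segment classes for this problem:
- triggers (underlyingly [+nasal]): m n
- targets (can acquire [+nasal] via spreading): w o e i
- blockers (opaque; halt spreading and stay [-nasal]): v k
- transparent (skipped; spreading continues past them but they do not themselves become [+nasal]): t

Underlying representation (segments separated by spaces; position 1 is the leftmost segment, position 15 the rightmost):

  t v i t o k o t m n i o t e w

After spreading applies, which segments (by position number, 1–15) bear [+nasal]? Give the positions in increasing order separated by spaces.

From /m/ at 9 rightward: 10 /n/ is itself a trigger — this domain ends here.
From /m/ at 9 leftward: 8 /t/ transparent; 7 /o/ → [+nasal]; 6 /k/ blocks.
From /n/ at 10 rightward: 11 /i/ → [+nasal]; 12 /o/ → [+nasal]; 13 /t/ transparent; 14 /e/ → [+nasal]; 15 /w/ → [+nasal]; word edge.
From /n/ at 10 leftward: 9 /m/ is itself a trigger — this domain ends here.
Targets with no active source: positions 3 5 stay [-nasal].

7 9 10 11 12 14 15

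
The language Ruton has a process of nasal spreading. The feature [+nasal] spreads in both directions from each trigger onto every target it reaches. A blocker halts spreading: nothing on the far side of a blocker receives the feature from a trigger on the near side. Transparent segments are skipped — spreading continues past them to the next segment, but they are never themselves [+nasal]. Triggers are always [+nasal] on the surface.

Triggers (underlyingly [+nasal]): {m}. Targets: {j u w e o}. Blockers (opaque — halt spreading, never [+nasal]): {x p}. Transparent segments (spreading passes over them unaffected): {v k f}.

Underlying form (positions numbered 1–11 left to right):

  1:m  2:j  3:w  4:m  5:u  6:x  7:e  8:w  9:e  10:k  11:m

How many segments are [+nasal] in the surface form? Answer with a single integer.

From /m/ at 1 rightward: 2 /j/ → [+nasal]; 3 /w/ → [+nasal]; 4 /m/ is itself a trigger — this domain ends here.
From /m/ at 1 leftward: word edge.
From /m/ at 4 rightward: 5 /u/ → [+nasal]; 6 /x/ blocks.
From /m/ at 4 leftward: 3 /w/ → [+nasal]; 2 /j/ → [+nasal]; 1 /m/ is itself a trigger — this domain ends here.
From /m/ at 11 rightward: word edge.
From /m/ at 11 leftward: 10 /k/ transparent; 9 /e/ → [+nasal]; 8 /w/ → [+nasal]; 7 /e/ → [+nasal]; 6 /x/ blocks.
[+nasal] positions on the surface: 1 2 3 4 5 7 8 9 11.

9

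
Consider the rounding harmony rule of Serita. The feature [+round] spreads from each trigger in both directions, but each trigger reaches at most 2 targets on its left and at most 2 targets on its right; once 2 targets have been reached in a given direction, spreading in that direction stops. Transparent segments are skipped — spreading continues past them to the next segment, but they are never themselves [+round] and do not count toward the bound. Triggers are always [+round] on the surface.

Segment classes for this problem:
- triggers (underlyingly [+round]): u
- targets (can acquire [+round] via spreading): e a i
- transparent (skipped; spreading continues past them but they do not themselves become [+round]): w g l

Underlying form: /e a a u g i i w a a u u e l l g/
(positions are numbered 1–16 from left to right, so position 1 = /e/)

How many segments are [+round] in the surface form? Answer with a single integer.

From /u/ at 4 rightward: 5 /g/ transparent; 6 /i/ → [+round]; 7 /i/ → [+round]; bound reached.
From /u/ at 4 leftward: 3 /a/ → [+round]; 2 /a/ → [+round]; bound reached.
From /u/ at 11 rightward: 12 /u/ is itself a trigger — this domain ends here.
From /u/ at 11 leftward: 10 /a/ → [+round]; 9 /a/ → [+round]; bound reached.
From /u/ at 12 rightward: 13 /e/ → [+round]; 14 /l/ transparent; 15 /l/ transparent; 16 /g/ transparent; word edge.
From /u/ at 12 leftward: 11 /u/ is itself a trigger — this domain ends here.
Target with no active source: position 1 stays [-round].
[+round] positions on the surface: 2 3 4 6 7 9 10 11 12 13.

10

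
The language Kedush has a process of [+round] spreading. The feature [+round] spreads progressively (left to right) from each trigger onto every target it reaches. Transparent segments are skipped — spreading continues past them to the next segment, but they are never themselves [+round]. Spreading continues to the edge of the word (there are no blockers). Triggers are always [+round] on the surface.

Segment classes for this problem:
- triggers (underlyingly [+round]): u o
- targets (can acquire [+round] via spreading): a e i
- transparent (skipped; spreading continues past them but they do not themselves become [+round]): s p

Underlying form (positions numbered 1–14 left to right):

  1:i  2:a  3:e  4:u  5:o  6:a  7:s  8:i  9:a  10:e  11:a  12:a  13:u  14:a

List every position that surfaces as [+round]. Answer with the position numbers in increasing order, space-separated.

From /u/ at 4 rightward: 5 /o/ is itself a trigger — this domain ends here.
From /o/ at 5 rightward: 6 /a/ → [+round]; 7 /s/ transparent; 8 /i/ → [+round]; 9 /a/ → [+round]; 10 /e/ → [+round]; 11 /a/ → [+round]; 12 /a/ → [+round]; 13 /u/ is itself a trigger — this domain ends here.
From /u/ at 13 rightward: 14 /a/ → [+round]; word edge.
Targets with no active source: positions 1 2 3 stay [-round].

4 5 6 8 9 10 11 12 13 14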